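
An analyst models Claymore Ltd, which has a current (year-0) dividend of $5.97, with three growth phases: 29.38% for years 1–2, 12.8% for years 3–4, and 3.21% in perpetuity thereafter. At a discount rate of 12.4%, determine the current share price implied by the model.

Three-stage DDM. Project D₁…D_4; terminal Gordon value at t=4 with g = 0.0321; discount at r = 0.124.
D_1 = 7.7240
D_2 = 9.9933
D_3 = 11.2724
D_4 = 12.7153
TV_4 = 13.1235/(0.124−0.0321) = 142.8016
P₀ = Σ Dₜ/(1+r)ᵗ + TV_4/(1+r)^4 = 120.1544

$120.15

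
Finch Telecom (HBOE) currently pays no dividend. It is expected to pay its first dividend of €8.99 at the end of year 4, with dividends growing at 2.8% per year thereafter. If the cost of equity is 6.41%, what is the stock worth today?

€206.68

Deferred-dividend DDM. At t=3 the remaining stream is a growing perpetuity with first payment D_4 = 8.99.
V_3 = D_4/(r−g) = 8.99/(0.0641−0.028) = 249.0305
P₀ = V_3/(1+r)^3 = 249.0305/(1+0.0641)^3 = 206.6832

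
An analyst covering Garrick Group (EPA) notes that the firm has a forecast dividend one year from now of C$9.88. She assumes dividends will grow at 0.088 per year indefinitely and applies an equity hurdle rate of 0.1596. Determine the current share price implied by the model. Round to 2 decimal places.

Gordon growth model: P₀ = D₁/(r − g), with D₁ = 9.88 given directly.
P₀ = 9.8800 / (0.1596 − 0.088) = 9.8800 / 0.0716 = 137.9888

C$137.99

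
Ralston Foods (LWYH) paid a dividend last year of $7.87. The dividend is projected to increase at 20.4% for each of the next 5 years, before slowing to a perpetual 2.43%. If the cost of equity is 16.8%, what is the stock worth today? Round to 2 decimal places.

$108.43

Two-stage DDM. Project D₁…D_5 at 0.204, terminal growth 0.0243, discount at r = 0.168.
D_1 = 9.4755
D_2 = 11.4085
D_3 = 13.7358
D_4 = 16.5379
D_5 = 19.9116
Terminal value at t=5: TV = D_6/(r−g) = 20.3955/(0.168−0.0243) = 141.9311
P₀ = 9.4755/(1+0.168)^1 + 11.4085/(1+0.168)^2 + 13.7358/(1+0.168)^3 + 16.5379/(1+0.168)^4 + 19.9116/(1+0.168)^5 + 141.9311/(1+0.168)^5 = 108.4341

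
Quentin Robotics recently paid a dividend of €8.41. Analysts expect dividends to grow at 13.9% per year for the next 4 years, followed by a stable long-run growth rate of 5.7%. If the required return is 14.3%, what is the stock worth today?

€135.27

Two-stage DDM. Project D₁…D_4 at 0.139, terminal growth 0.057, discount at r = 0.143.
D_1 = 9.5790
D_2 = 10.9105
D_3 = 12.4270
D_4 = 14.1544
Terminal value at t=4: TV = D_5/(r−g) = 14.9612/(0.143−0.057) = 173.9672
P₀ = 9.5790/(1+0.143)^1 + 10.9105/(1+0.143)^2 + 12.4270/(1+0.143)^3 + 14.1544/(1+0.143)^4 + 173.9672/(1+0.143)^4 = 135.2721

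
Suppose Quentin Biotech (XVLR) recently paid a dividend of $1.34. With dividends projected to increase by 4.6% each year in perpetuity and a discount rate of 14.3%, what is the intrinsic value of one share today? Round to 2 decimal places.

$14.45

Gordon growth model: P₀ = D₁/(r − g). D₁ = 1.34 × (1 + 0.046) = 1.4016.
P₀ = 1.4016 / (0.143 − 0.046) = 1.4016 / 0.097 = 14.4499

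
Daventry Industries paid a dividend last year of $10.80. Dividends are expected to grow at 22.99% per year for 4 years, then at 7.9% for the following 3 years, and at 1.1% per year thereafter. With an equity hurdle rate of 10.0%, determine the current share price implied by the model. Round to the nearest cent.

$287.24

Three-stage DDM. Project D₁…D_7; terminal Gordon value at t=7 with g = 0.011; discount at r = 0.1.
D_1 = 13.2829
D_2 = 16.3367
D_3 = 20.0925
D_4 = 24.7117
D_5 = 26.6639
D_6 = 28.7704
D_7 = 31.0433
TV_7 = 31.3847/(0.1−0.011) = 352.6375
P₀ = Σ Dₜ/(1+r)ᵗ + TV_7/(1+r)^7 = 287.2362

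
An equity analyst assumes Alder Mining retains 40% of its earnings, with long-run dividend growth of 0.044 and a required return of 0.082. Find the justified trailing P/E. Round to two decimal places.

Payout ratio b = 1 − 0.40 = 0.60.
Justified trailing P/E = b(1+g)/(r−g) = 0.60×(1+0.044)/(0.082−0.044) = 16.4842

16.48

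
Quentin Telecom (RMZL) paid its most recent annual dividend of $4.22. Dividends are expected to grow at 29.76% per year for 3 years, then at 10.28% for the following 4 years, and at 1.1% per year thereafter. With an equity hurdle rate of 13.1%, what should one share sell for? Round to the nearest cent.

Three-stage DDM. Project D₁…D_7; terminal Gordon value at t=7 with g = 0.011; discount at r = 0.131.
D_1 = 5.4759
D_2 = 7.1055
D_3 = 9.2201
D_4 = 10.1679
D_5 = 11.2132
D_6 = 12.3659
D_7 = 13.6371
TV_7 = 13.7871/(0.131−0.011) = 114.8926
P₀ = Σ Dₜ/(1+r)ᵗ + TV_7/(1+r)^7 = 89.2466

$89.25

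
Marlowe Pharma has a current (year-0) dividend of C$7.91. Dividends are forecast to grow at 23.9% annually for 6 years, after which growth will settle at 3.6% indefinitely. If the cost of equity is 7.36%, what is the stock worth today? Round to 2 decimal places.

C$595.63

Two-stage DDM. Project D₁…D_6 at 0.239, terminal growth 0.036, discount at r = 0.0736.
D_1 = 9.8005
D_2 = 12.1428
D_3 = 15.0449
D_4 = 18.6407
D_5 = 23.0958
D_6 = 28.6157
Terminal value at t=6: TV = D_7/(r−g) = 29.6459/(0.0736−0.036) = 788.4538
P₀ = 9.8005/(1+0.0736)^1 + 12.1428/(1+0.0736)^2 + 15.0449/(1+0.0736)^3 + 18.6407/(1+0.0736)^4 + 23.0958/(1+0.0736)^5 + 28.6157/(1+0.0736)^6 + 788.4538/(1+0.0736)^6 = 595.6309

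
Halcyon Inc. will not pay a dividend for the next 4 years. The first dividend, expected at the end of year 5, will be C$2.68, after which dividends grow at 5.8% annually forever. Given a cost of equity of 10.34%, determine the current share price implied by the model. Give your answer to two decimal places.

Deferred-dividend DDM. At t=4 the remaining stream is a growing perpetuity with first payment D_5 = 2.68.
V_4 = D_5/(r−g) = 2.68/(0.1034−0.058) = 59.0308
P₀ = V_4/(1+r)^4 = 59.0308/(1+0.1034)^4 = 39.8242

C$39.82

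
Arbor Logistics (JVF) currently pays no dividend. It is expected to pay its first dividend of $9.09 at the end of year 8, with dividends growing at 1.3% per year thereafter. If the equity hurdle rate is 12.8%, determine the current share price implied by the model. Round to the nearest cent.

$34.02

Deferred-dividend DDM. At t=7 the remaining stream is a growing perpetuity with first payment D_8 = 9.09.
V_7 = D_8/(r−g) = 9.09/(0.128−0.013) = 79.0435
P₀ = V_7/(1+r)^7 = 79.0435/(1+0.128)^7 = 34.0175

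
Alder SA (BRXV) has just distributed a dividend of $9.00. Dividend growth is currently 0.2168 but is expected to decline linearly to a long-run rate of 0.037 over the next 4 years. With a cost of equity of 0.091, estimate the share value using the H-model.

H-model: P₀ = D₀[(1+g_L) + H(g_S−g_L)]/(r−g_L), with H = 4/2 = 2.
P₀ = 9.00 × [(1+0.037) + 2×(0.2168−0.037)] / (0.091−0.037)
   = 9.00 × 1.3966 / 0.054 = 232.7667

$232.77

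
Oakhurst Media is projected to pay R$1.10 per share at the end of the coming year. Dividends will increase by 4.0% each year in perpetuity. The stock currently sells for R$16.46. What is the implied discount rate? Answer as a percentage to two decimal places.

10.68%

Rearranging the constant-growth DDM: r = D₁/P₀ + g.
r = 1.1000 / 16.46 + 0.04 = 0.06683 + 0.04 = 0.10683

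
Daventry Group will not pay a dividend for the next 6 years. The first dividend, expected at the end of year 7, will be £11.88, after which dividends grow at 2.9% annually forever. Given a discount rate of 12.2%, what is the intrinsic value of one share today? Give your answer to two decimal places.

Deferred-dividend DDM. At t=6 the remaining stream is a growing perpetuity with first payment D_7 = 11.88.
V_6 = D_7/(r−g) = 11.88/(0.122−0.029) = 127.7419
P₀ = V_6/(1+r)^6 = 127.7419/(1+0.122)^6 = 64.0289

£64.03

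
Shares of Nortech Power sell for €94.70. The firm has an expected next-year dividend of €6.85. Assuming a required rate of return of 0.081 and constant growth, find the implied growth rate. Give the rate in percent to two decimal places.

From P₀ = D₁/(r − g), the implied growth is g = r − D₁/P₀.
g = 0.081 − 6.85/94.70 = 0.081 − 0.07233 = 0.00867

0.87%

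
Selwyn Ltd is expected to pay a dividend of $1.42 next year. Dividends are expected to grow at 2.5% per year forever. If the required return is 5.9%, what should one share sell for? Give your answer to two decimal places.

$41.76

Gordon growth model: P₀ = D₁/(r − g), with D₁ = 1.42 given directly.
P₀ = 1.4200 / (0.059 − 0.025) = 1.4200 / 0.034 = 41.7647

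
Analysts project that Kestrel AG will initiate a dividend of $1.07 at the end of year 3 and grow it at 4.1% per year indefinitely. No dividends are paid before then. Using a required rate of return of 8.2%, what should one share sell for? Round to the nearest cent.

Deferred-dividend DDM. At t=2 the remaining stream is a growing perpetuity with first payment D_3 = 1.07.
V_2 = D_3/(r−g) = 1.07/(0.082−0.041) = 26.0976
P₀ = V_2/(1+r)^2 = 26.0976/(1+0.082)^2 = 22.2918

$22.29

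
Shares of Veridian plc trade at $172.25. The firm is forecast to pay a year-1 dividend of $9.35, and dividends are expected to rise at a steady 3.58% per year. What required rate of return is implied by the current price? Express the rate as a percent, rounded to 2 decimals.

Rearranging the constant-growth DDM: r = D₁/P₀ + g.
r = 9.3500 / 172.25 + 0.0358 = 0.05428 + 0.0358 = 0.09008

9.01%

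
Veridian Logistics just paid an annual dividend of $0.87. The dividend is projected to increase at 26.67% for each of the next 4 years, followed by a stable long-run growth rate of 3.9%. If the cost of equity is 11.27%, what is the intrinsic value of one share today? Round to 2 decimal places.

$25.46

Two-stage DDM. Project D₁…D_4 at 0.2667, terminal growth 0.039, discount at r = 0.1127.
D_1 = 1.1020
D_2 = 1.3959
D_3 = 1.7682
D_4 = 2.2398
Terminal value at t=4: TV = D_5/(r−g) = 2.3272/(0.1127−0.039) = 31.5764
P₀ = 1.1020/(1+0.1127)^1 + 1.3959/(1+0.1127)^2 + 1.7682/(1+0.1127)^3 + 2.2398/(1+0.1127)^4 + 31.5764/(1+0.1127)^4 = 25.4618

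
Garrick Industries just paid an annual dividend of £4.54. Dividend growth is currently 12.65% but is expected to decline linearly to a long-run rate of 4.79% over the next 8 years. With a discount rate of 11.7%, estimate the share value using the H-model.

H-model: P₀ = D₀[(1+g_L) + H(g_S−g_L)]/(r−g_L), with H = 8/2 = 4.
P₀ = 4.54 × [(1+0.0479) + 4×(0.1265−0.0479)] / (0.117−0.0479)
   = 4.54 × 1.3623 / 0.0691 = 89.5057

£89.51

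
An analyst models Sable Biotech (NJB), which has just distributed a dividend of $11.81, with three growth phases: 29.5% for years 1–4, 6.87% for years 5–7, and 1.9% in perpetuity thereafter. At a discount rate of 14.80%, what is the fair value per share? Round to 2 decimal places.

Three-stage DDM. Project D₁…D_7; terminal Gordon value at t=7 with g = 0.019; discount at r = 0.148.
D_1 = 15.2940
D_2 = 19.8057
D_3 = 25.6483
D_4 = 33.2146
D_5 = 35.4964
D_6 = 37.9350
D_7 = 40.5412
TV_7 = 41.3115/(0.148−0.019) = 320.2439
P₀ = Σ Dₜ/(1+r)ᵗ + TV_7/(1+r)^7 = 236.0962

$236.10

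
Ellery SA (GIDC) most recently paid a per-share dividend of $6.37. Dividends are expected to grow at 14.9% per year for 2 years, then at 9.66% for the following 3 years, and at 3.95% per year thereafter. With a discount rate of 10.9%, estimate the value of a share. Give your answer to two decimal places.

$132.38

Three-stage DDM. Project D₁…D_5; terminal Gordon value at t=5 with g = 0.0395; discount at r = 0.109.
D_1 = 7.3191
D_2 = 8.4097
D_3 = 9.2221
D_4 = 10.1129
D_5 = 11.0898
TV_5 = 11.5279/(0.109−0.0395) = 165.8685
P₀ = Σ Dₜ/(1+r)ᵗ + TV_5/(1+r)^5 = 132.3751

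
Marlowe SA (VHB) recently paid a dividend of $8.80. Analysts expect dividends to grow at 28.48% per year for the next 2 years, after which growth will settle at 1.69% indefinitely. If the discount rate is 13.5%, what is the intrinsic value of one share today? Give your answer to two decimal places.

$118.33

Two-stage DDM. Project D₁…D_2 at 0.2848, terminal growth 0.0169, discount at r = 0.135.
D_1 = 11.3062
D_2 = 14.5263
Terminal value at t=2: TV = D_3/(r−g) = 14.7718/(0.135−0.0169) = 125.0783
P₀ = 11.3062/(1+0.135)^1 + 14.5263/(1+0.135)^2 + 125.0783/(1+0.135)^2 = 118.3312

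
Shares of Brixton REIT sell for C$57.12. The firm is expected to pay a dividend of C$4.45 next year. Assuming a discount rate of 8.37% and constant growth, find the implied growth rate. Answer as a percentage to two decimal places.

From P₀ = D₁/(r − g), the implied growth is g = r − D₁/P₀.
g = 0.0837 − 4.45/57.12 = 0.0837 − 0.07791 = 0.00579

0.58%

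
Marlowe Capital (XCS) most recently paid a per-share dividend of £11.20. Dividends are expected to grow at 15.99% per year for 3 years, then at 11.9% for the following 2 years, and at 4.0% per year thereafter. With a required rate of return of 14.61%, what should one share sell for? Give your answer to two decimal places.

£165.30

Three-stage DDM. Project D₁…D_5; terminal Gordon value at t=5 with g = 0.04; discount at r = 0.1461.
D_1 = 12.9909
D_2 = 15.0681
D_3 = 17.4775
D_4 = 19.5573
D_5 = 21.8847
TV_5 = 22.7600/(0.1461−0.04) = 214.5151
P₀ = Σ Dₜ/(1+r)ᵗ + TV_5/(1+r)^5 = 165.2964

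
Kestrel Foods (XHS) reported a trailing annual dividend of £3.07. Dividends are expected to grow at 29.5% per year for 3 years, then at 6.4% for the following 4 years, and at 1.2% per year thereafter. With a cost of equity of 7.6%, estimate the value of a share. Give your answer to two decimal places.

£115.23

Three-stage DDM. Project D₁…D_7; terminal Gordon value at t=7 with g = 0.012; discount at r = 0.076.
D_1 = 3.9756
D_2 = 5.1485
D_3 = 6.6673
D_4 = 7.0940
D_5 = 7.5480
D_6 = 8.0311
D_7 = 8.5450
TV_7 = 8.6476/(0.076−0.012) = 135.1185
P₀ = Σ Dₜ/(1+r)ᵗ + TV_7/(1+r)^7 = 115.2261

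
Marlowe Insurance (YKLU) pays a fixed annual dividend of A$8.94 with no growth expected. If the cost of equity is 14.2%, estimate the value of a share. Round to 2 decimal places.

Zero-growth DDM (perpetuity): P₀ = D/r = 8.94 / 0.142 = 62.9577

A$62.96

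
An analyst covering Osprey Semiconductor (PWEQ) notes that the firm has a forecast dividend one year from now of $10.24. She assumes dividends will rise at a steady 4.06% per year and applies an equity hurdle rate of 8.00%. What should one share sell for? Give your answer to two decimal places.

$259.90

Gordon growth model: P₀ = D₁/(r − g), with D₁ = 10.24 given directly.
P₀ = 10.2400 / (0.08 − 0.0406) = 10.2400 / 0.0394 = 259.8985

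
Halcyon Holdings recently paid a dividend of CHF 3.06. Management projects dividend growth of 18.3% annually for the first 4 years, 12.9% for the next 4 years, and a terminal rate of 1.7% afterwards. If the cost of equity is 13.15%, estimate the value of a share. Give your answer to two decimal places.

Three-stage DDM. Project D₁…D_8; terminal Gordon value at t=8 with g = 0.017; discount at r = 0.1315.
D_1 = 3.6200
D_2 = 4.2824
D_3 = 5.0661
D_4 = 5.9932
D_5 = 6.7663
D_6 = 7.6392
D_7 = 8.6247
D_8 = 9.7372
TV_8 = 9.9028/(0.1315−0.017) = 86.4872
P₀ = Σ Dₜ/(1+r)ᵗ + TV_8/(1+r)^8 = 60.4318

CHF 60.43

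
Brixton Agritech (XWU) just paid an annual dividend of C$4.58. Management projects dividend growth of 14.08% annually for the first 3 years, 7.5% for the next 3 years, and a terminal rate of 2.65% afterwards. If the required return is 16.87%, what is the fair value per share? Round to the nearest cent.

Three-stage DDM. Project D₁…D_6; terminal Gordon value at t=6 with g = 0.0265; discount at r = 0.1687.
D_1 = 5.2249
D_2 = 5.9605
D_3 = 6.7998
D_4 = 7.3097
D_5 = 7.8580
D_6 = 8.4473
TV_6 = 8.6712/(0.1687−0.0265) = 60.9788
P₀ = Σ Dₜ/(1+r)ᵗ + TV_6/(1+r)^6 = 47.8628

C$47.86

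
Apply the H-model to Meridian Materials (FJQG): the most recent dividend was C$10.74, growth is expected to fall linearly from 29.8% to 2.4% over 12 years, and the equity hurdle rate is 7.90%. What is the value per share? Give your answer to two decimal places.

C$520.99

H-model: P₀ = D₀[(1+g_L) + H(g_S−g_L)]/(r−g_L), with H = 12/2 = 6.
P₀ = 10.74 × [(1+0.024) + 6×(0.298−0.024)] / (0.079−0.024)
   = 10.74 × 2.6680 / 0.055 = 520.9876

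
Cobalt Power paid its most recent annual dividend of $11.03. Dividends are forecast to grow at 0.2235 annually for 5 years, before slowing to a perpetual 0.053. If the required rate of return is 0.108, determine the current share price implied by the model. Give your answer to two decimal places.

$421.70

Two-stage DDM. Project D₁…D_5 at 0.2235, terminal growth 0.053, discount at r = 0.108.
D_1 = 13.4952
D_2 = 16.5114
D_3 = 20.2017
D_4 = 24.7168
D_5 = 30.2409
Terminal value at t=5: TV = D_6/(r−g) = 31.8437/(0.108−0.053) = 578.9767
P₀ = 13.4952/(1+0.108)^1 + 16.5114/(1+0.108)^2 + 20.2017/(1+0.108)^3 + 24.7168/(1+0.108)^4 + 30.2409/(1+0.108)^5 + 578.9767/(1+0.108)^5 = 421.6960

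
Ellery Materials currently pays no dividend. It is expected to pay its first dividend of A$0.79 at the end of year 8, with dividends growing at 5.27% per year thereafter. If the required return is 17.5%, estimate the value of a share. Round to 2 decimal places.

Deferred-dividend DDM. At t=7 the remaining stream is a growing perpetuity with first payment D_8 = 0.79.
V_7 = D_8/(r−g) = 0.79/(0.175−0.0527) = 6.4595
P₀ = V_7/(1+r)^7 = 6.4595/(1+0.175)^7 = 2.0890

A$2.09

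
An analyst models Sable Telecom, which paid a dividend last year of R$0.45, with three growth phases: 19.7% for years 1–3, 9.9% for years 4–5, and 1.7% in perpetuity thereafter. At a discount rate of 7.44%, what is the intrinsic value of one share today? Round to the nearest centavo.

R$14.51

Three-stage DDM. Project D₁…D_5; terminal Gordon value at t=5 with g = 0.017; discount at r = 0.0744.
D_1 = 0.5387
D_2 = 0.6448
D_3 = 0.7718
D_4 = 0.8482
D_5 = 0.9322
TV_5 = 0.9480/(0.0744−0.017) = 16.5158
P₀ = Σ Dₜ/(1+r)ᵗ + TV_5/(1+r)^5 = 14.5062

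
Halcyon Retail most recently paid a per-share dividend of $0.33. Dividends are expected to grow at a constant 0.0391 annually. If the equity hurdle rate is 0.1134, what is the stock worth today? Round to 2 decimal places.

$4.62

Gordon growth model: P₀ = D₁/(r − g). D₁ = 0.33 × (1 + 0.0391) = 0.3429.
P₀ = 0.3429 / (0.1134 − 0.0391) = 0.3429 / 0.0743 = 4.6151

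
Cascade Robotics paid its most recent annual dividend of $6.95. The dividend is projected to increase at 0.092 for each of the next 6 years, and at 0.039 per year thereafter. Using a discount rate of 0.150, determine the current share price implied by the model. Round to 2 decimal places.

$82.62

Two-stage DDM. Project D₁…D_6 at 0.092, terminal growth 0.039, discount at r = 0.15.
D_1 = 7.5894
D_2 = 8.2876
D_3 = 9.0501
D_4 = 9.8827
D_5 = 10.7919
D_6 = 11.7848
Terminal value at t=6: TV = D_7/(r−g) = 12.2444/(0.15−0.039) = 110.3096
P₀ = 7.5894/(1+0.15)^1 + 8.2876/(1+0.15)^2 + 9.0501/(1+0.15)^3 + 9.8827/(1+0.15)^4 + 10.7919/(1+0.15)^5 + 11.7848/(1+0.15)^6 + 110.3096/(1+0.15)^6 = 82.6174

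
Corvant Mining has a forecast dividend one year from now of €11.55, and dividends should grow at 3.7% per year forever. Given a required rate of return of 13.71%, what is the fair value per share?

€115.38

Gordon growth model: P₀ = D₁/(r − g), with D₁ = 11.55 given directly.
P₀ = 11.5500 / (0.1371 − 0.037) = 11.5500 / 0.1001 = 115.3846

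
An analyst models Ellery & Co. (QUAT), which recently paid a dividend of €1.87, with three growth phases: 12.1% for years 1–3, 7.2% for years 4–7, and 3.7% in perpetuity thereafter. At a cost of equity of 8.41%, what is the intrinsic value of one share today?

€57.56

Three-stage DDM. Project D₁…D_7; terminal Gordon value at t=7 with g = 0.037; discount at r = 0.0841.
D_1 = 2.0963
D_2 = 2.3499
D_3 = 2.6343
D_4 = 2.8239
D_5 = 3.0272
D_6 = 3.2452
D_7 = 3.4789
TV_7 = 3.6076/(0.0841−0.037) = 76.5941
P₀ = Σ Dₜ/(1+r)ᵗ + TV_7/(1+r)^7 = 57.5646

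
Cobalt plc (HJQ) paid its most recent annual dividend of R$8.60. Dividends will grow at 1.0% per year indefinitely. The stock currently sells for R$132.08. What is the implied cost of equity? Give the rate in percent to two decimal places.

7.58%

Rearranging the constant-growth DDM: r = D₁/P₀ + g.
D₁ = 8.60 × (1 + 0.01) = 8.6860.
r = 8.6860 / 132.08 + 0.01 = 0.06576 + 0.01 = 0.07576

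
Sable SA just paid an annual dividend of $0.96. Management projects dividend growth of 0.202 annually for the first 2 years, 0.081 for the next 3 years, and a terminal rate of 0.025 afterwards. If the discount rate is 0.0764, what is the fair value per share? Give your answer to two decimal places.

$30.07

Three-stage DDM. Project D₁…D_5; terminal Gordon value at t=5 with g = 0.025; discount at r = 0.0764.
D_1 = 1.1539
D_2 = 1.3870
D_3 = 1.4994
D_4 = 1.6208
D_5 = 1.7521
TV_5 = 1.7959/(0.0764−0.025) = 34.9396
P₀ = Σ Dₜ/(1+r)ᵗ + TV_5/(1+r)^5 = 30.0709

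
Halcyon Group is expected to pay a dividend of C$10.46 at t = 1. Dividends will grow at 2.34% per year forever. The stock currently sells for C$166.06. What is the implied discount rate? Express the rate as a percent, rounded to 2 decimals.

8.64%

Rearranging the constant-growth DDM: r = D₁/P₀ + g.
r = 10.4600 / 166.06 + 0.0234 = 0.06299 + 0.0234 = 0.08639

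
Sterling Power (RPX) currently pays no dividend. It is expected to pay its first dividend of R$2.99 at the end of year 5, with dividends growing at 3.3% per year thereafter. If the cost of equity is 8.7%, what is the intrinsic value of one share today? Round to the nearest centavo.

Deferred-dividend DDM. At t=4 the remaining stream is a growing perpetuity with first payment D_5 = 2.99.
V_4 = D_5/(r−g) = 2.99/(0.087−0.033) = 55.3704
P₀ = V_4/(1+r)^4 = 55.3704/(1+0.087)^4 = 39.6606

R$39.66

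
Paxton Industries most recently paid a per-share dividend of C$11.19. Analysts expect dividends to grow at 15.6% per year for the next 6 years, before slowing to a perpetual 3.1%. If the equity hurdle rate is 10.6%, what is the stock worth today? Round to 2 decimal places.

Two-stage DDM. Project D₁…D_6 at 0.156, terminal growth 0.031, discount at r = 0.106.
D_1 = 12.9356
D_2 = 14.9536
D_3 = 17.2864
D_4 = 19.9830
D_5 = 23.1004
D_6 = 26.7040
Terminal value at t=6: TV = D_7/(r−g) = 27.5319/(0.106−0.031) = 367.0916
P₀ = 12.9356/(1+0.106)^1 + 14.9536/(1+0.106)^2 + 17.2864/(1+0.106)^3 + 19.9830/(1+0.106)^4 + 23.1004/(1+0.106)^5 + 26.7040/(1+0.106)^6 + 367.0916/(1+0.106)^6 = 279.1608

C$279.16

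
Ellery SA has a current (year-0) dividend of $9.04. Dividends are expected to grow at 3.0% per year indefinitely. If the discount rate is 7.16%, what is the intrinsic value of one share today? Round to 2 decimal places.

$223.83

Gordon growth model: P₀ = D₁/(r − g). D₁ = 9.04 × (1 + 0.03) = 9.3112.
P₀ = 9.3112 / (0.0716 − 0.03) = 9.3112 / 0.0416 = 223.8269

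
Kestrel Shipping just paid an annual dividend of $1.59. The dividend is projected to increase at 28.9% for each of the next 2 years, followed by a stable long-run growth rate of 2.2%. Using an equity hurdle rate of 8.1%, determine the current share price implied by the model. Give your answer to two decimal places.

Two-stage DDM. Project D₁…D_2 at 0.289, terminal growth 0.022, discount at r = 0.081.
D_1 = 2.0495
D_2 = 2.6418
Terminal value at t=2: TV = D_3/(r−g) = 2.6999/(0.081−0.022) = 45.7617
P₀ = 2.0495/(1+0.081)^1 + 2.6418/(1+0.081)^2 + 45.7617/(1+0.081)^2 = 43.3174

$43.32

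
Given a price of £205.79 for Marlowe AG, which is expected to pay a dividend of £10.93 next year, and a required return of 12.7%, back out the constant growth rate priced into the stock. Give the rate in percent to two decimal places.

From P₀ = D₁/(r − g), the implied growth is g = r − D₁/P₀.
g = 0.127 − 10.93/205.79 = 0.127 − 0.05311 = 0.07389

7.39%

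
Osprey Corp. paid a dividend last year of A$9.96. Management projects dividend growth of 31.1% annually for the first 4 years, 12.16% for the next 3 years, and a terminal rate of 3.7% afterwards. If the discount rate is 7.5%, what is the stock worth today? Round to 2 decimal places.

A$821.89

Three-stage DDM. Project D₁…D_7; terminal Gordon value at t=7 with g = 0.037; discount at r = 0.075.
D_1 = 13.0576
D_2 = 17.1185
D_3 = 22.4423
D_4 = 29.4219
D_5 = 32.9996
D_6 = 37.0123
D_7 = 41.5130
TV_7 = 43.0490/(0.075−0.037) = 1132.8679
P₀ = Σ Dₜ/(1+r)ᵗ + TV_7/(1+r)^7 = 821.8885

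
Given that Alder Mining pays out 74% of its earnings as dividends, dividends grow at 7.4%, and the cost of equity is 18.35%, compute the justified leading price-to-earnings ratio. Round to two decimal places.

6.76

Justified leading P/E = b/(r−g) = 0.74/(0.1835−0.074) = 6.7580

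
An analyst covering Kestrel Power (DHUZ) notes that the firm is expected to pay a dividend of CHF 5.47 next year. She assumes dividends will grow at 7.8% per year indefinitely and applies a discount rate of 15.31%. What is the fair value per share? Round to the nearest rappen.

CHF 72.84

Gordon growth model: P₀ = D₁/(r − g), with D₁ = 5.47 given directly.
P₀ = 5.4700 / (0.1531 − 0.078) = 5.4700 / 0.0751 = 72.8362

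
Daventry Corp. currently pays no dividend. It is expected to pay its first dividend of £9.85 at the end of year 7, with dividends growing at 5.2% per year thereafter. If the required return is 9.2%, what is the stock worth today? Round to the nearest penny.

Deferred-dividend DDM. At t=6 the remaining stream is a growing perpetuity with first payment D_7 = 9.85.
V_6 = D_7/(r−g) = 9.85/(0.092−0.052) = 246.2500
P₀ = V_6/(1+r)^6 = 246.2500/(1+0.092)^6 = 145.2247

£145.22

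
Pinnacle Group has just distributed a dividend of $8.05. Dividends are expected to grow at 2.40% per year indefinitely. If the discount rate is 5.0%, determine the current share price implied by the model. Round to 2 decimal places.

Gordon growth model: P₀ = D₁/(r − g). D₁ = 8.05 × (1 + 0.024) = 8.2432.
P₀ = 8.2432 / (0.05 − 0.024) = 8.2432 / 0.026 = 317.0462

$317.05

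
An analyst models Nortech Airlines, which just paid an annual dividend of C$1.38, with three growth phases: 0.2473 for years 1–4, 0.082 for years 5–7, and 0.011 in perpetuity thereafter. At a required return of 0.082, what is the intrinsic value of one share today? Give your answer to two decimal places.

Three-stage DDM. Project D₁…D_7; terminal Gordon value at t=7 with g = 0.011; discount at r = 0.082.
D_1 = 1.7213
D_2 = 2.1469
D_3 = 2.6779
D_4 = 3.3401
D_5 = 3.6140
D_6 = 3.9104
D_7 = 4.2310
TV_7 = 4.2776/(0.082−0.011) = 60.2473
P₀ = Σ Dₜ/(1+r)ᵗ + TV_7/(1+r)^7 = 49.9880

C$49.99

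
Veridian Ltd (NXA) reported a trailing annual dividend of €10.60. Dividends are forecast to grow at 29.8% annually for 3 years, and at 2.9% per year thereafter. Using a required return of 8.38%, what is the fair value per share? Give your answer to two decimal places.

Two-stage DDM. Project D₁…D_3 at 0.298, terminal growth 0.029, discount at r = 0.0838.
D_1 = 13.7588
D_2 = 17.8589
D_3 = 23.1809
Terminal value at t=3: TV = D_4/(r−g) = 23.8531/(0.0838−0.029) = 435.2760
P₀ = 13.7588/(1+0.0838)^1 + 17.8589/(1+0.0838)^2 + 23.1809/(1+0.0838)^3 + 435.2760/(1+0.0838)^3 = 388.0221

€388.02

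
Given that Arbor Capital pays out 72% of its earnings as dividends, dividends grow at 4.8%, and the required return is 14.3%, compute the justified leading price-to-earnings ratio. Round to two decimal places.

Justified leading P/E = b/(r−g) = 0.72/(0.143−0.048) = 7.5789

7.58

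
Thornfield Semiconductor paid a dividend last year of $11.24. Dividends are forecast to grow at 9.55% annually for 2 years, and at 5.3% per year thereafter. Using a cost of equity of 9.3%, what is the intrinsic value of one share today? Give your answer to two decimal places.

$319.81

Two-stage DDM. Project D₁…D_2 at 0.0955, terminal growth 0.053, discount at r = 0.093.
D_1 = 12.3134
D_2 = 13.4894
Terminal value at t=2: TV = D_3/(r−g) = 14.2043/(0.093−0.053) = 355.1072
P₀ = 12.3134/(1+0.093)^1 + 13.4894/(1+0.093)^2 + 355.1072/(1+0.093)^2 = 319.8053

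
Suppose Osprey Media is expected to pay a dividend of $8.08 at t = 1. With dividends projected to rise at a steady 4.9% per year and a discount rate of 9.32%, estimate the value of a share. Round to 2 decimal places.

$182.81

Gordon growth model: P₀ = D₁/(r − g), with D₁ = 8.08 given directly.
P₀ = 8.0800 / (0.0932 − 0.049) = 8.0800 / 0.0442 = 182.8054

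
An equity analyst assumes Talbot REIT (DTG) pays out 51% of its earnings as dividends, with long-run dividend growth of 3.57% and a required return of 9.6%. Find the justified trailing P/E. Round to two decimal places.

8.76

Justified trailing P/E = b(1+g)/(r−g) = 0.51×(1+0.0357)/(0.096−0.0357) = 8.7597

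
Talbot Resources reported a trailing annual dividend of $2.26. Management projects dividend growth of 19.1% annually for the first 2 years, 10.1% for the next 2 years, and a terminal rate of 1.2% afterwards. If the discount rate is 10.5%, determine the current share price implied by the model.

Three-stage DDM. Project D₁…D_4; terminal Gordon value at t=4 with g = 0.012; discount at r = 0.105.
D_1 = 2.6917
D_2 = 3.2058
D_3 = 3.5295
D_4 = 3.8860
TV_4 = 3.9327/(0.105−0.012) = 42.2867
P₀ = Σ Dₜ/(1+r)ᵗ + TV_4/(1+r)^4 = 38.6470

$38.65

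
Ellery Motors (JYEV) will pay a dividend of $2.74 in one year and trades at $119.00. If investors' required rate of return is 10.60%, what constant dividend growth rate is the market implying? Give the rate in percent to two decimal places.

8.30%

From P₀ = D₁/(r − g), the implied growth is g = r − D₁/P₀.
g = 0.106 − 2.74/119.00 = 0.106 − 0.02303 = 0.08297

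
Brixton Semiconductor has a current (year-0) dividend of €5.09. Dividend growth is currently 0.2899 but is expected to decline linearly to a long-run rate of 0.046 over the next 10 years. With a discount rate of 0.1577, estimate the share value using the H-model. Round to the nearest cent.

€103.24

H-model: P₀ = D₀[(1+g_L) + H(g_S−g_L)]/(r−g_L), with H = 10/2 = 5.
P₀ = 5.09 × [(1+0.046) + 5×(0.2899−0.046)] / (0.1577−0.046)
   = 5.09 × 2.2655 / 0.1117 = 103.2354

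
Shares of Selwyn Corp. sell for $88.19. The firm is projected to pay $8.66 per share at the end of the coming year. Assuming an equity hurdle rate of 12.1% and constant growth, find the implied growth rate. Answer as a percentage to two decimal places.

From P₀ = D₁/(r − g), the implied growth is g = r − D₁/P₀.
g = 0.121 − 8.66/88.19 = 0.121 − 0.09820 = 0.02280

2.28%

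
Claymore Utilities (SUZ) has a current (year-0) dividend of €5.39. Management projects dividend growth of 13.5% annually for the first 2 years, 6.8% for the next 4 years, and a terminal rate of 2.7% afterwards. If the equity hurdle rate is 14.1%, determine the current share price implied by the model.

€65.71

Three-stage DDM. Project D₁…D_6; terminal Gordon value at t=6 with g = 0.027; discount at r = 0.141.
D_1 = 6.1176
D_2 = 6.9435
D_3 = 7.4157
D_4 = 7.9200
D_5 = 8.4585
D_6 = 9.0337
TV_6 = 9.2776/(0.141−0.027) = 81.3825
P₀ = Σ Dₜ/(1+r)ᵗ + TV_6/(1+r)^6 = 65.7103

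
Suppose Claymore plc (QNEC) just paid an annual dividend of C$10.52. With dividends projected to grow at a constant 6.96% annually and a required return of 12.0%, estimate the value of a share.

C$223.26

Gordon growth model: P₀ = D₁/(r − g). D₁ = 10.52 × (1 + 0.0696) = 11.2522.
P₀ = 11.2522 / (0.12 − 0.0696) = 11.2522 / 0.0504 = 223.2578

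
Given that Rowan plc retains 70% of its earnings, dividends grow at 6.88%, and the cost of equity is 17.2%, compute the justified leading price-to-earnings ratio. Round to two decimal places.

2.91

Payout ratio b = 1 − 0.70 = 0.30.
Justified leading P/E = b/(r−g) = 0.30/(0.172−0.0688) = 2.9070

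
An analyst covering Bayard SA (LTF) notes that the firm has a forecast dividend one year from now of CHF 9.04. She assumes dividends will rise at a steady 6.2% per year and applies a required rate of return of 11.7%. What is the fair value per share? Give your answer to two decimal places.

Gordon growth model: P₀ = D₁/(r − g), with D₁ = 9.04 given directly.
P₀ = 9.0400 / (0.117 − 0.062) = 9.0400 / 0.055 = 164.3636

CHF 164.36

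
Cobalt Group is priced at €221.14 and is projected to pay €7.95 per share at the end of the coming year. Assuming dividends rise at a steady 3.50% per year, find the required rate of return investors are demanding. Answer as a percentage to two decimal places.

Rearranging the constant-growth DDM: r = D₁/P₀ + g.
r = 7.9500 / 221.14 + 0.035 = 0.03595 + 0.035 = 0.07095

7.10%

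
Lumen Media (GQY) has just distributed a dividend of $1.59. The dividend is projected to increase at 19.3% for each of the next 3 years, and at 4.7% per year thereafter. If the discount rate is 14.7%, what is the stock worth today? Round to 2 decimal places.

$23.89

Two-stage DDM. Project D₁…D_3 at 0.193, terminal growth 0.047, discount at r = 0.147.
D_1 = 1.8969
D_2 = 2.2630
D_3 = 2.6997
Terminal value at t=3: TV = D_4/(r−g) = 2.8266/(0.147−0.047) = 28.2661
P₀ = 1.8969/(1+0.147)^1 + 2.2630/(1+0.147)^2 + 2.6997/(1+0.147)^3 + 28.2661/(1+0.147)^3 = 23.8945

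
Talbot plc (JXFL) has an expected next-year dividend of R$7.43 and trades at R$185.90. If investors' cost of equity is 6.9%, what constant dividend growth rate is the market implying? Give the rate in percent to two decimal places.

From P₀ = D₁/(r − g), the implied growth is g = r − D₁/P₀.
g = 0.069 − 7.43/185.90 = 0.069 − 0.03997 = 0.02903

2.90%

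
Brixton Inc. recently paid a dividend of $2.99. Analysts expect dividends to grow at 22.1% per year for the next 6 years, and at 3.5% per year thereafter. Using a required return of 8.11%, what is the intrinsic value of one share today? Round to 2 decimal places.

Two-stage DDM. Project D₁…D_6 at 0.221, terminal growth 0.035, discount at r = 0.0811.
D_1 = 3.6508
D_2 = 4.4576
D_3 = 5.4427
D_4 = 6.6456
D_5 = 8.1143
D_6 = 9.9075
Terminal value at t=6: TV = D_7/(r−g) = 10.2543/(0.0811−0.035) = 222.4358
P₀ = 3.6508/(1+0.0811)^1 + 4.4576/(1+0.0811)^2 + 5.4427/(1+0.0811)^3 + 6.6456/(1+0.0811)^4 + 8.1143/(1+0.0811)^5 + 9.9075/(1+0.0811)^6 + 222.4358/(1+0.0811)^6 = 167.3816

$167.38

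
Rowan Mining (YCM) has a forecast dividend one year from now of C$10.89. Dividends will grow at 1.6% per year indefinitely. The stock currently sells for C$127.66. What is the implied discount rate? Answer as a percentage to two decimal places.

10.13%

Rearranging the constant-growth DDM: r = D₁/P₀ + g.
r = 10.8900 / 127.66 + 0.016 = 0.08530 + 0.016 = 0.10130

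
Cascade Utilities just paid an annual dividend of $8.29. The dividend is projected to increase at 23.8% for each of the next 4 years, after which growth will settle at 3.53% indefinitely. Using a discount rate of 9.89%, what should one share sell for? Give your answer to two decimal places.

$262.45

Two-stage DDM. Project D₁…D_4 at 0.238, terminal growth 0.0353, discount at r = 0.0989.
D_1 = 10.2630
D_2 = 12.7056
D_3 = 15.7296
D_4 = 19.4732
Terminal value at t=4: TV = D_5/(r−g) = 20.1606/(0.0989−0.0353) = 316.9905
P₀ = 10.2630/(1+0.0989)^1 + 12.7056/(1+0.0989)^2 + 15.7296/(1+0.0989)^3 + 19.4732/(1+0.0989)^4 + 316.9905/(1+0.0989)^4 = 262.4450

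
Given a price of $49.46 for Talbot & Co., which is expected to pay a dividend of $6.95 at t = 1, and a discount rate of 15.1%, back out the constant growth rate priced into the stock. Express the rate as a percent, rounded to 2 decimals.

1.05%

From P₀ = D₁/(r − g), the implied growth is g = r − D₁/P₀.
g = 0.151 − 6.95/49.46 = 0.151 − 0.14052 = 0.01048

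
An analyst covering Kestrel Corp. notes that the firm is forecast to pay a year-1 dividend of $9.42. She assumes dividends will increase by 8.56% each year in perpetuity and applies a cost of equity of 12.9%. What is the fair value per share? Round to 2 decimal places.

Gordon growth model: P₀ = D₁/(r − g), with D₁ = 9.42 given directly.
P₀ = 9.4200 / (0.129 − 0.0856) = 9.4200 / 0.0434 = 217.0507

$217.05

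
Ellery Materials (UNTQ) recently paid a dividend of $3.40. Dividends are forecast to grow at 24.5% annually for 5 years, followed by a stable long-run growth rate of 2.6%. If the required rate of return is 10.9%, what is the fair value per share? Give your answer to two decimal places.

$99.32

Two-stage DDM. Project D₁…D_5 at 0.245, terminal growth 0.026, discount at r = 0.109.
D_1 = 4.2330
D_2 = 5.2701
D_3 = 6.5613
D_4 = 8.1688
D_5 = 10.1701
Terminal value at t=5: TV = D_6/(r−g) = 10.4345/(0.109−0.026) = 125.7173
P₀ = 4.2330/(1+0.109)^1 + 5.2701/(1+0.109)^2 + 6.5613/(1+0.109)^3 + 8.1688/(1+0.109)^4 + 10.1701/(1+0.109)^5 + 125.7173/(1+0.109)^5 = 99.3197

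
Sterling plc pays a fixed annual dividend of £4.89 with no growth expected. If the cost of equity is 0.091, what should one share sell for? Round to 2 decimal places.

Zero-growth DDM (perpetuity): P₀ = D/r = 4.89 / 0.091 = 53.7363

£53.74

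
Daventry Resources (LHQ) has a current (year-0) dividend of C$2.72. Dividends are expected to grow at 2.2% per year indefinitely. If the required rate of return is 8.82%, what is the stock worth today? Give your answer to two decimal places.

Gordon growth model: P₀ = D₁/(r − g). D₁ = 2.72 × (1 + 0.022) = 2.7798.
P₀ = 2.7798 / (0.0882 − 0.022) = 2.7798 / 0.0662 = 41.9915

C$41.99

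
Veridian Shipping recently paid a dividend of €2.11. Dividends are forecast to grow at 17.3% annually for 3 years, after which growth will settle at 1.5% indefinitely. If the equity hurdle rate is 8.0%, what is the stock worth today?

Two-stage DDM. Project D₁…D_3 at 0.173, terminal growth 0.015, discount at r = 0.08.
D_1 = 2.4750
D_2 = 2.9032
D_3 = 3.4055
Terminal value at t=3: TV = D_4/(r−g) = 3.4565/(0.08−0.015) = 53.1777
P₀ = 2.4750/(1+0.08)^1 + 2.9032/(1+0.08)^2 + 3.4055/(1+0.08)^3 + 53.1777/(1+0.08)^3 = 49.6982

€49.70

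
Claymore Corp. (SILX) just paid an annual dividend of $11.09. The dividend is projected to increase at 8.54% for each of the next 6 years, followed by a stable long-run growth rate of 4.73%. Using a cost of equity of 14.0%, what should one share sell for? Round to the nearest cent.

$149.57

Two-stage DDM. Project D₁…D_6 at 0.0854, terminal growth 0.0473, discount at r = 0.14.
D_1 = 12.0371
D_2 = 13.0651
D_3 = 14.1808
D_4 = 15.3918
D_5 = 16.7063
D_6 = 18.1330
Terminal value at t=6: TV = D_7/(r−g) = 18.9907/(0.14−0.0473) = 204.8622
P₀ = 12.0371/(1+0.14)^1 + 13.0651/(1+0.14)^2 + 14.1808/(1+0.14)^3 + 15.3918/(1+0.14)^4 + 16.7063/(1+0.14)^5 + 18.1330/(1+0.14)^6 + 204.8622/(1+0.14)^6 = 149.5672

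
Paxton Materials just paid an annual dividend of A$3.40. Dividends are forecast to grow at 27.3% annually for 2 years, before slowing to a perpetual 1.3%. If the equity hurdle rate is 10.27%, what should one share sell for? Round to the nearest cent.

Two-stage DDM. Project D₁…D_2 at 0.273, terminal growth 0.013, discount at r = 0.1027.
D_1 = 4.3282
D_2 = 5.5098
Terminal value at t=2: TV = D_3/(r−g) = 5.5814/(0.1027−0.013) = 62.2233
P₀ = 4.3282/(1+0.1027)^1 + 5.5098/(1+0.1027)^2 + 62.2233/(1+0.1027)^2 = 59.6290

A$59.63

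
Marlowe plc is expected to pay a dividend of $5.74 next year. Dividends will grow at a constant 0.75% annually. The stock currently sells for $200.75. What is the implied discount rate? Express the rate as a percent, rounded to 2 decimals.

Rearranging the constant-growth DDM: r = D₁/P₀ + g.
r = 5.7400 / 200.75 + 0.0075 = 0.02859 + 0.0075 = 0.03609

3.61%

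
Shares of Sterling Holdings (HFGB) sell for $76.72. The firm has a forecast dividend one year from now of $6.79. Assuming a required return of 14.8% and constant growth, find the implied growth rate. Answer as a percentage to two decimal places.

From P₀ = D₁/(r − g), the implied growth is g = r − D₁/P₀.
g = 0.148 − 6.79/76.72 = 0.148 − 0.08850 = 0.05950

5.95%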